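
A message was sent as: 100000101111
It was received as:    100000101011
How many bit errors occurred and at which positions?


XOR: 000000000100

1 error(s) at position(s): 9


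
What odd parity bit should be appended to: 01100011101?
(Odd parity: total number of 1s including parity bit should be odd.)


Number of 1s in data: 6
Parity bit: 1

1


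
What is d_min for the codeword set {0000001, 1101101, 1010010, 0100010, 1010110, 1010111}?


Comparing all pairs, minimum distance: 1
Can detect 0 errors, correct 0 errors

1


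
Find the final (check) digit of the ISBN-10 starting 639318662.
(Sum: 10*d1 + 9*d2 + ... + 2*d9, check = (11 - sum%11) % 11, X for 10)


Weighted sum: 272
272 mod 11 = 8

Check digit: 3


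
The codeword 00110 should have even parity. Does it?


Number of 1s: 2

Yes, parity is correct (2 ones)


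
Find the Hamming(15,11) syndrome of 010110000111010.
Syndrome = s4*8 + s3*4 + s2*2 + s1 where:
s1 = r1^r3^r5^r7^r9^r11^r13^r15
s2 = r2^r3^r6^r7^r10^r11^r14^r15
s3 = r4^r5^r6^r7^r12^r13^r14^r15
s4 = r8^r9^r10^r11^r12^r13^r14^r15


s1=0, s2=0, s3=0, s4=0

Syndrome = 0 (no error)


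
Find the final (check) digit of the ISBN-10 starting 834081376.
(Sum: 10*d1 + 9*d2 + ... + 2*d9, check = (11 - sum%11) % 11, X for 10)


Weighted sum: 237
237 mod 11 = 6

Check digit: 5


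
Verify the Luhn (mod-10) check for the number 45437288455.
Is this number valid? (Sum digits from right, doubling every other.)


Luhn sum = 51
51 mod 10 = 1

Invalid (Luhn sum mod 10 = 1)


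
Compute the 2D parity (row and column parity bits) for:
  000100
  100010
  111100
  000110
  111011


Row parities: 10001
Column parities: 100111

Row P: 10001, Col P: 100111, Corner: 0


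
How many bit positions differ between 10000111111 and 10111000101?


XOR: 00111111010
Count of 1s: 7

7


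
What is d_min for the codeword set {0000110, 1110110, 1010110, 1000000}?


Comparing all pairs, minimum distance: 1
Can detect 0 errors, correct 0 errors

1


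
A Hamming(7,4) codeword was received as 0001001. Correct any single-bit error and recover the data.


Syndrome = 3: error at position 3

Data: 1001 (corrected bit 3)


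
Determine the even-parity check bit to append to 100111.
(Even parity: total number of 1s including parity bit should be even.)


Number of 1s in data: 4
Parity bit: 0

0


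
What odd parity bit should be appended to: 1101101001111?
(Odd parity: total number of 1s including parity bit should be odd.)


Number of 1s in data: 9
Parity bit: 0

0


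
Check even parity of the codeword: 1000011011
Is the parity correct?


Number of 1s: 5

No, parity error (5 ones)


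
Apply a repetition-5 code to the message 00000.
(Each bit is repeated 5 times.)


Each bit -> 5 copies

0000000000000000000000000


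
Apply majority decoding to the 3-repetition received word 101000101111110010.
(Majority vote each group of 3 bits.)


Groups: 101, 000, 101, 111, 110, 010
Majority votes: 101110

101110


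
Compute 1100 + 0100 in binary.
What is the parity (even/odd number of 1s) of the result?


1100 = 12
0100 = 4
Sum = 16 = 10000
1s count = 1

odd parity (1 ones in 10000)


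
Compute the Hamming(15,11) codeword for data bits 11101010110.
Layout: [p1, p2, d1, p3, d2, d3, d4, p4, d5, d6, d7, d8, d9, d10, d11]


Parity bits: p1=1, p2=0, p3=0, p4=0

101011001010110


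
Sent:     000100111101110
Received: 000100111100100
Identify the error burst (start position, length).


XOR: 000000000001010

Burst at position 11, length 3


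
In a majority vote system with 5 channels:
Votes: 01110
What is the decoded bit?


Ones: 3 out of 5
Threshold: 3

1 (3/5 voted 1)


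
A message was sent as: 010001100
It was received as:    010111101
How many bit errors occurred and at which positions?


XOR: 000110001

3 error(s) at position(s): 3, 4, 8


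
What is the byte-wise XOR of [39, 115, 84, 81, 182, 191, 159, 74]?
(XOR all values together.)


XOR chain: 39 ^ 115 ^ 84 ^ 81 ^ 182 ^ 191 ^ 159 ^ 74 = 141

141


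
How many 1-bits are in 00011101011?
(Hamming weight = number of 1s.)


Counting 1s in 00011101011

6


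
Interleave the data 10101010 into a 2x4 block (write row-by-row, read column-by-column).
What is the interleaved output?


Matrix:
  1010
  1010
Read columns: 11001100

11001100


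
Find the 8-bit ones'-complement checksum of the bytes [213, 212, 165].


Sum = 590 mod 256 = 78
Complement = 177

177


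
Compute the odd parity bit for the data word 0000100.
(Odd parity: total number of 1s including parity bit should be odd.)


Number of 1s in data: 1
Parity bit: 0

0


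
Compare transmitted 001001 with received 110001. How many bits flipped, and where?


XOR: 111000

3 error(s) at position(s): 0, 1, 2


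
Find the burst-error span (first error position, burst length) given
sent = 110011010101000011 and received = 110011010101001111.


XOR: 000000000000001100

Burst at position 14, length 2


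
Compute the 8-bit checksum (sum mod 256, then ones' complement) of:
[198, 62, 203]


Sum = 463 mod 256 = 207
Complement = 48

48


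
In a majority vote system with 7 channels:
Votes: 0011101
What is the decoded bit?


Ones: 4 out of 7
Threshold: 4

1 (4/7 voted 1)


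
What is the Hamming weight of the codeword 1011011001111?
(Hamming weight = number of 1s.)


Counting 1s in 1011011001111

9


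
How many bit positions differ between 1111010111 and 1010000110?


XOR: 0101010001
Count of 1s: 4

4


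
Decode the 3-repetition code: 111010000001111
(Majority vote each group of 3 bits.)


Groups: 111, 010, 000, 001, 111
Majority votes: 10001

10001


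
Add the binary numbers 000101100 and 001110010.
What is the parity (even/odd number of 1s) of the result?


000101100 = 44
001110010 = 114
Sum = 158 = 10011110
1s count = 5

odd parity (5 ones in 10011110)


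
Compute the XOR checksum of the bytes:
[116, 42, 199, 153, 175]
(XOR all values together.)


XOR chain: 116 ^ 42 ^ 199 ^ 153 ^ 175 = 175

175


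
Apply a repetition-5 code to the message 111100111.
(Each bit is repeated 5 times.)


Each bit -> 5 copies

111111111111111111110000000000111111111111111


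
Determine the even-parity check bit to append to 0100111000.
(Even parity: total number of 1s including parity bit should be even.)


Number of 1s in data: 4
Parity bit: 0

0


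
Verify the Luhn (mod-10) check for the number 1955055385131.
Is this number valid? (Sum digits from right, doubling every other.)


Luhn sum = 45
45 mod 10 = 5

Invalid (Luhn sum mod 10 = 5)


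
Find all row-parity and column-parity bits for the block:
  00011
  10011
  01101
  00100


Row parities: 0111
Column parities: 11001

Row P: 0111, Col P: 11001, Corner: 1


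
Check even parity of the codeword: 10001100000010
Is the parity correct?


Number of 1s: 4

Yes, parity is correct (4 ones)


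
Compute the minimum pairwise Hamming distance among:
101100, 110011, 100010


Comparing all pairs, minimum distance: 2
Can detect 1 errors, correct 0 errors

2


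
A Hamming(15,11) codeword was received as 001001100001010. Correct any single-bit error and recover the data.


Syndrome = 0: no error detected

Data: 10110001010 (no errors)


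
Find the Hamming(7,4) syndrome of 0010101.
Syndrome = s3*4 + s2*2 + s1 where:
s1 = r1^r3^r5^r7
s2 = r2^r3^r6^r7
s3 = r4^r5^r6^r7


s1=1, s2=0, s3=0

Syndrome = 1 (error at position 1)


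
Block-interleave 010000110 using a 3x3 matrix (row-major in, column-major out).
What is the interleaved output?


Matrix:
  010
  000
  110
Read columns: 001101000

001101000


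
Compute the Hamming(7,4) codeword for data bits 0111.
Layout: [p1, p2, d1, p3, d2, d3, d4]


Parity bits: p1=0, p2=0, p3=1

0001111


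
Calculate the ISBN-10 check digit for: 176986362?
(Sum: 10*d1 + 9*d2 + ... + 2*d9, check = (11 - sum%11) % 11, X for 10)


Weighted sum: 296
296 mod 11 = 10

Check digit: 1


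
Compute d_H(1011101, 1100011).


XOR: 0111110
Count of 1s: 5

5


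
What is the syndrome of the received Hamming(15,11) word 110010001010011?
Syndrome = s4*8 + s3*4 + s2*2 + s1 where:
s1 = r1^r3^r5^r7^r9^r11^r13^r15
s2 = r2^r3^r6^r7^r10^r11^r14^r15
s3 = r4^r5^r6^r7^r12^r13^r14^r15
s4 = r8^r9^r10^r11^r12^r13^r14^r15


s1=1, s2=0, s3=1, s4=0

Syndrome = 5 (error at position 5)


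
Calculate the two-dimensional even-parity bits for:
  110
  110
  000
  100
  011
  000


Row parities: 000100
Column parities: 111

Row P: 000100, Col P: 111, Corner: 1


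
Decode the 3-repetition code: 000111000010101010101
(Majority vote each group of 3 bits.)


Groups: 000, 111, 000, 010, 101, 010, 101
Majority votes: 0100101

0100101


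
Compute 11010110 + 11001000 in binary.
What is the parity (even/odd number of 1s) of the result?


11010110 = 214
11001000 = 200
Sum = 414 = 110011110
1s count = 6

even parity (6 ones in 110011110)


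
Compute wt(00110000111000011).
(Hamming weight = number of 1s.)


Counting 1s in 00110000111000011

7


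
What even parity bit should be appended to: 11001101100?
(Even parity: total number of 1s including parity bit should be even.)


Number of 1s in data: 6
Parity bit: 0

0


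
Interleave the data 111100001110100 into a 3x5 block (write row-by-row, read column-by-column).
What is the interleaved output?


Matrix:
  11110
  00011
  10100
Read columns: 101100101110010

101100101110010


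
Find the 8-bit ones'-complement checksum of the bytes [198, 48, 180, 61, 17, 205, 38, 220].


Sum = 967 mod 256 = 199
Complement = 56

56


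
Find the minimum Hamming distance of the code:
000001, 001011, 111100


Comparing all pairs, minimum distance: 2
Can detect 1 errors, correct 0 errors

2


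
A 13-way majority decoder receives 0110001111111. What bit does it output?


Ones: 9 out of 13
Threshold: 7

1 (9/13 voted 1)


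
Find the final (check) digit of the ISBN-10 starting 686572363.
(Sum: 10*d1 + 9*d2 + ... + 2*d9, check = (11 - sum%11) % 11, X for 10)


Weighted sum: 303
303 mod 11 = 6

Check digit: 5


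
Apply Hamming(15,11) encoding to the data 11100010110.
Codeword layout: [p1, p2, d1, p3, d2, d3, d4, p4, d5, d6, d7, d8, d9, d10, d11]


Parity bits: p1=0, p2=0, p3=0, p4=1

001011010010110


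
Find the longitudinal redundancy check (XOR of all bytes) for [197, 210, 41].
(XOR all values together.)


XOR chain: 197 ^ 210 ^ 41 = 62

62


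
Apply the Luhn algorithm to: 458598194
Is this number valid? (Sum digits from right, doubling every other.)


Luhn sum = 44
44 mod 10 = 4

Invalid (Luhn sum mod 10 = 4)


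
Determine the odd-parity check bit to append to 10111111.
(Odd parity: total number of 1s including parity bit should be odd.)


Number of 1s in data: 7
Parity bit: 0

0


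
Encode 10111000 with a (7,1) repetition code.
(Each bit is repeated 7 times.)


Each bit -> 7 copies

11111110000000111111111111111111111000000000000000000000


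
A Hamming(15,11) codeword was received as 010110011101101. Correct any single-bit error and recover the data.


Syndrome = 6: error at position 6

Data: 01101101101 (corrected bit 6)


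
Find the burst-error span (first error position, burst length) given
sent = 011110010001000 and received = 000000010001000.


XOR: 011110000000000

Burst at position 1, length 4


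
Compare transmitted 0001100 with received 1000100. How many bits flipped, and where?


XOR: 1001000

2 error(s) at position(s): 0, 3


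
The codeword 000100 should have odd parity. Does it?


Number of 1s: 1

Yes, parity is correct (1 ones)


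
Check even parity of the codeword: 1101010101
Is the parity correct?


Number of 1s: 6

Yes, parity is correct (6 ones)


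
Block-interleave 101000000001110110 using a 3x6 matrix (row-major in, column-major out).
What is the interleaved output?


Matrix:
  101000
  000001
  110110
Read columns: 101001100001001010

101001100001001010


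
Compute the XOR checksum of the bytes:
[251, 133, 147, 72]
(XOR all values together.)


XOR chain: 251 ^ 133 ^ 147 ^ 72 = 165

165


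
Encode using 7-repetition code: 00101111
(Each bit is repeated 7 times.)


Each bit -> 7 copies

00000000000000111111100000001111111111111111111111111111


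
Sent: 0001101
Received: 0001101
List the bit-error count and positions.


XOR: 0000000

0 errors (received matches sent)


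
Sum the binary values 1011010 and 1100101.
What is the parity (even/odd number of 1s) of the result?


1011010 = 90
1100101 = 101
Sum = 191 = 10111111
1s count = 7

odd parity (7 ones in 10111111)


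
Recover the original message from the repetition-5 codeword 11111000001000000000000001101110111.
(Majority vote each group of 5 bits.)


Groups: 11111, 00000, 10000, 00000, 00000, 11011, 10111
Majority votes: 1000011

1000011


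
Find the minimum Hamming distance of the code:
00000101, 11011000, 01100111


Comparing all pairs, minimum distance: 3
Can detect 2 errors, correct 1 errors

3


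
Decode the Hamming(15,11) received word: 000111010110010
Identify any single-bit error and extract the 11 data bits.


Syndrome = 0: no error detected

Data: 01100110010 (no errors)


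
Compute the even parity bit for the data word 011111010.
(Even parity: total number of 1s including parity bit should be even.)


Number of 1s in data: 6
Parity bit: 0

0


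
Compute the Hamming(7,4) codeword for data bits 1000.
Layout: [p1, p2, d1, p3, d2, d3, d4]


Parity bits: p1=1, p2=1, p3=0

1110000


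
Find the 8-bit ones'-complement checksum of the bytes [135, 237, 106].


Sum = 478 mod 256 = 222
Complement = 33

33


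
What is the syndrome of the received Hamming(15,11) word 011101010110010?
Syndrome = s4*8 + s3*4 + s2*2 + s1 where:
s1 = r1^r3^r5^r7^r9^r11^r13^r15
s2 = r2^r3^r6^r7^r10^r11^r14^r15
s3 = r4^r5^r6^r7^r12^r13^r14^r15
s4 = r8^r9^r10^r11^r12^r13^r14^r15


s1=0, s2=0, s3=1, s4=0

Syndrome = 4 (error at position 4)


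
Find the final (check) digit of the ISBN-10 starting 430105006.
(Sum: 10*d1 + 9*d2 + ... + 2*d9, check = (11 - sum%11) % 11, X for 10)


Weighted sum: 111
111 mod 11 = 1

Check digit: X


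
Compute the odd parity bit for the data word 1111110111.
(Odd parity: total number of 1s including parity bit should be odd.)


Number of 1s in data: 9
Parity bit: 0

0


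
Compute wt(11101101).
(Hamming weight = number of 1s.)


Counting 1s in 11101101

6


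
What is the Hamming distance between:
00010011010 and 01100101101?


XOR: 01110110111
Count of 1s: 8

8


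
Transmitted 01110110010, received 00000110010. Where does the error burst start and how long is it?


XOR: 01110000000

Burst at position 1, length 3


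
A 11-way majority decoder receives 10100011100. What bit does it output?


Ones: 5 out of 11
Threshold: 6

0 (5/11 voted 1)


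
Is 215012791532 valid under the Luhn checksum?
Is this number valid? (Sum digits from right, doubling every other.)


Luhn sum = 39
39 mod 10 = 9

Invalid (Luhn sum mod 10 = 9)


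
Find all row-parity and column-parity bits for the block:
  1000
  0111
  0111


Row parities: 111
Column parities: 1000

Row P: 111, Col P: 1000, Corner: 1


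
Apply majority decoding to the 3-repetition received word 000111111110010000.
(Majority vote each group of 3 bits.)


Groups: 000, 111, 111, 110, 010, 000
Majority votes: 011100

011100


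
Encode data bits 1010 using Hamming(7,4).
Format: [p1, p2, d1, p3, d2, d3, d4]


Parity bits: p1=1, p2=0, p3=1

1011010


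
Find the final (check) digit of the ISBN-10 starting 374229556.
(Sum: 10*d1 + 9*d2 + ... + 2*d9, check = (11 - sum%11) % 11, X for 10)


Weighted sum: 243
243 mod 11 = 1

Check digit: X


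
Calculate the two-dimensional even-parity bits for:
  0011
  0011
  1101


Row parities: 001
Column parities: 1101

Row P: 001, Col P: 1101, Corner: 1


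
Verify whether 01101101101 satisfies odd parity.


Number of 1s: 7

Yes, parity is correct (7 ones)


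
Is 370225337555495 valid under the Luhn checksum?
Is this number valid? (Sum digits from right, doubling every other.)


Luhn sum = 56
56 mod 10 = 6

Invalid (Luhn sum mod 10 = 6)


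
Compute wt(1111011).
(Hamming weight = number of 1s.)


Counting 1s in 1111011

6


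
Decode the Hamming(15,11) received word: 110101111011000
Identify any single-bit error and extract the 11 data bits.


Syndrome = 0: no error detected

Data: 00111011000 (no errors)


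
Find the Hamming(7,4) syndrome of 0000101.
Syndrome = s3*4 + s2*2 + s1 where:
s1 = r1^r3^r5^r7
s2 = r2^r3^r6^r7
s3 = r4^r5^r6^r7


s1=0, s2=1, s3=0

Syndrome = 2 (error at position 2)


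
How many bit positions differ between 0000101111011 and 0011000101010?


XOR: 0011101010001
Count of 1s: 6

6


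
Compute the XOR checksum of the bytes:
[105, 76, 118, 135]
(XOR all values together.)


XOR chain: 105 ^ 76 ^ 118 ^ 135 = 212

212


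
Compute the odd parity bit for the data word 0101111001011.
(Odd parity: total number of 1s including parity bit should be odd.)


Number of 1s in data: 8
Parity bit: 1

1


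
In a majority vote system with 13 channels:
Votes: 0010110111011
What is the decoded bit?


Ones: 8 out of 13
Threshold: 7

1 (8/13 voted 1)


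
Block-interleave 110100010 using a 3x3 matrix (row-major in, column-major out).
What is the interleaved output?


Matrix:
  110
  100
  010
Read columns: 110101000

110101000


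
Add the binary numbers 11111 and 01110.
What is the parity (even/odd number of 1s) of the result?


11111 = 31
01110 = 14
Sum = 45 = 101101
1s count = 4

even parity (4 ones in 101101)


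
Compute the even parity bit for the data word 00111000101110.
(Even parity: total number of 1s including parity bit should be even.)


Number of 1s in data: 7
Parity bit: 1

1


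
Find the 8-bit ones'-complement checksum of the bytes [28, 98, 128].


Sum = 254 mod 256 = 254
Complement = 1

1


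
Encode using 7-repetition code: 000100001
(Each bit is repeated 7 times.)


Each bit -> 7 copies

000000000000000000000111111100000000000000000000000000001111111


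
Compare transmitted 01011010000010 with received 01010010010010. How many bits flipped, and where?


XOR: 00001000010000

2 error(s) at position(s): 4, 9


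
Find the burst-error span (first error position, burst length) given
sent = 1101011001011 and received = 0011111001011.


XOR: 1110100000000

Burst at position 0, length 5


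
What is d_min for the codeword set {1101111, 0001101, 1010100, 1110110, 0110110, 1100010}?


Comparing all pairs, minimum distance: 1
Can detect 0 errors, correct 0 errors

1


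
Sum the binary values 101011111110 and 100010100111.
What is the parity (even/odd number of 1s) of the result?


101011111110 = 2814
100010100111 = 2215
Sum = 5029 = 1001110100101
1s count = 7

odd parity (7 ones in 1001110100101)


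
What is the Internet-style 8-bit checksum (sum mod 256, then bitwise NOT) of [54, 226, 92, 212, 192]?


Sum = 776 mod 256 = 8
Complement = 247

247


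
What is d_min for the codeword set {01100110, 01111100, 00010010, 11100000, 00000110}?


Comparing all pairs, minimum distance: 2
Can detect 1 errors, correct 0 errors

2


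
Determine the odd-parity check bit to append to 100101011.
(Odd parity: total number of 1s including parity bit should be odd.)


Number of 1s in data: 5
Parity bit: 0

0


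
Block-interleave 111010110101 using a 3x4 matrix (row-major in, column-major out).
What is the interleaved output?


Matrix:
  1110
  1011
  0101
Read columns: 110101110011

110101110011


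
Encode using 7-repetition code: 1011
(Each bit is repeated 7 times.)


Each bit -> 7 copies

1111111000000011111111111111


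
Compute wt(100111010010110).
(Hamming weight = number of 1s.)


Counting 1s in 100111010010110

8


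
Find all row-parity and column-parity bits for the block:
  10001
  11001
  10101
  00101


Row parities: 0110
Column parities: 11000

Row P: 0110, Col P: 11000, Corner: 0


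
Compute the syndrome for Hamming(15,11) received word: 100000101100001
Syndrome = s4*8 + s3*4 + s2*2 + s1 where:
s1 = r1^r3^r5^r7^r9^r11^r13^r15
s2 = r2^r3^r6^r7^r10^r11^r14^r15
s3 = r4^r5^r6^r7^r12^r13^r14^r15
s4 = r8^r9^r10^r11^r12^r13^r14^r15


s1=0, s2=1, s3=0, s4=1

Syndrome = 10 (error at position 10)


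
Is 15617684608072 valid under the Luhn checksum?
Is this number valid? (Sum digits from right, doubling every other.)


Luhn sum = 50
50 mod 10 = 0

Valid (Luhn sum mod 10 = 0)


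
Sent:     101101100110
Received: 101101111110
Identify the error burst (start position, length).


XOR: 000000011000

Burst at position 7, length 2


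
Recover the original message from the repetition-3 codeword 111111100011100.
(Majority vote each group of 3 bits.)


Groups: 111, 111, 100, 011, 100
Majority votes: 11010

11010


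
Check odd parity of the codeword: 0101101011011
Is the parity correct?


Number of 1s: 8

No, parity error (8 ones)


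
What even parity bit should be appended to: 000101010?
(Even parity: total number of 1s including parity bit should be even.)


Number of 1s in data: 3
Parity bit: 1

1


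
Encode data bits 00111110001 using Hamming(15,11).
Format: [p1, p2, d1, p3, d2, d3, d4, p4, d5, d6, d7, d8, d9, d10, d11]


Parity bits: p1=0, p2=1, p3=1, p4=0

010101101110001


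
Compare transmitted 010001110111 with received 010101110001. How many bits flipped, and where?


XOR: 000100000110

3 error(s) at position(s): 3, 9, 10


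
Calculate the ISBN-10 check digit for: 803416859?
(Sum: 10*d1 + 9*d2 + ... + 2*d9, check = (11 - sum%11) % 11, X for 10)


Weighted sum: 233
233 mod 11 = 2

Check digit: 9


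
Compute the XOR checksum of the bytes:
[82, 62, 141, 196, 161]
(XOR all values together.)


XOR chain: 82 ^ 62 ^ 141 ^ 196 ^ 161 = 132

132


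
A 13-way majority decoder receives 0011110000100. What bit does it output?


Ones: 5 out of 13
Threshold: 7

0 (5/13 voted 1)


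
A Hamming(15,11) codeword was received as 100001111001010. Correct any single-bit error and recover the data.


Syndrome = 3: error at position 3

Data: 10111001010 (corrected bit 3)


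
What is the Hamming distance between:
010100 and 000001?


XOR: 010101
Count of 1s: 3

3


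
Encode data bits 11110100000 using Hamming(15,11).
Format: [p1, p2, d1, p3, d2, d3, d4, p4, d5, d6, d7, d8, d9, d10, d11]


Parity bits: p1=1, p2=0, p3=1, p4=1

101111110100000


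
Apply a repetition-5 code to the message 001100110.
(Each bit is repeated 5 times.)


Each bit -> 5 copies

000000000011111111110000000000111111111100000


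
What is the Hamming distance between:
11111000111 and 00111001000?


XOR: 11000001111
Count of 1s: 6

6


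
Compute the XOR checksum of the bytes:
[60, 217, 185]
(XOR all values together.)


XOR chain: 60 ^ 217 ^ 185 = 92

92


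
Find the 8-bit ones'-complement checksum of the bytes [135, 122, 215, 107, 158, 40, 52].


Sum = 829 mod 256 = 61
Complement = 194

194


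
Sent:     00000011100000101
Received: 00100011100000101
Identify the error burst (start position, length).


XOR: 00100000000000000

Burst at position 2, length 1


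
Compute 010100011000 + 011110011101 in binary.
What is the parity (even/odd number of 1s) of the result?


010100011000 = 1304
011110011101 = 1949
Sum = 3253 = 110010110101
1s count = 7

odd parity (7 ones in 110010110101)


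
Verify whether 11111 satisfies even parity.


Number of 1s: 5

No, parity error (5 ones)


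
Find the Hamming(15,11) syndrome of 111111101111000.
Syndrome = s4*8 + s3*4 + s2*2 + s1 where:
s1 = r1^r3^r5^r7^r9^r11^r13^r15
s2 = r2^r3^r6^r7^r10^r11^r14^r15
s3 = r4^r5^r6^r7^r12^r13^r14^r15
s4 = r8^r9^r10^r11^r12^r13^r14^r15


s1=0, s2=0, s3=1, s4=0

Syndrome = 4 (error at position 4)


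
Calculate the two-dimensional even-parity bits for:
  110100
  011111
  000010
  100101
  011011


Row parities: 11110
Column parities: 010111

Row P: 11110, Col P: 010111, Corner: 0


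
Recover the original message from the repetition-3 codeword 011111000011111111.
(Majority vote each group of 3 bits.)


Groups: 011, 111, 000, 011, 111, 111
Majority votes: 110111

110111


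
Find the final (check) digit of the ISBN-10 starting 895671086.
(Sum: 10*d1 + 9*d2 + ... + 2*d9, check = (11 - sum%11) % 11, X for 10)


Weighted sum: 326
326 mod 11 = 7

Check digit: 4


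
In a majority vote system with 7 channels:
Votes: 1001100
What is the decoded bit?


Ones: 3 out of 7
Threshold: 4

0 (3/7 voted 1)


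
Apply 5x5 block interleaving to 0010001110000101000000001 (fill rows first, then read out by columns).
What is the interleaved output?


Matrix:
  00100
  01110
  00010
  10000
  00001
Read columns: 0001001000110000110000001

0001001000110000110000001


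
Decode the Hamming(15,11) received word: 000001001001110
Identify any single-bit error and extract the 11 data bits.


Syndrome = 0: no error detected

Data: 00101001110 (no errors)


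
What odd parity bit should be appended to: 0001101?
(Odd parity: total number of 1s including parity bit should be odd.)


Number of 1s in data: 3
Parity bit: 0

0


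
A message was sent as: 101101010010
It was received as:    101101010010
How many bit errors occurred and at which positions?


XOR: 000000000000

0 errors (received matches sent)


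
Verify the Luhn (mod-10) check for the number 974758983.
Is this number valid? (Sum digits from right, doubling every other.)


Luhn sum = 54
54 mod 10 = 4

Invalid (Luhn sum mod 10 = 4)


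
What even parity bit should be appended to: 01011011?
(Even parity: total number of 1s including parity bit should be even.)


Number of 1s in data: 5
Parity bit: 1

1


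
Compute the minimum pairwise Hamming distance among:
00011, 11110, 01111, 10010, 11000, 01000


Comparing all pairs, minimum distance: 1
Can detect 0 errors, correct 0 errors

1


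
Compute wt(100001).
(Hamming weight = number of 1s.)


Counting 1s in 100001

2


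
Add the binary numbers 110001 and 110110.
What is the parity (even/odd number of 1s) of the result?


110001 = 49
110110 = 54
Sum = 103 = 1100111
1s count = 5

odd parity (5 ones in 1100111)


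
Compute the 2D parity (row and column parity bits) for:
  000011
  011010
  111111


Row parities: 010
Column parities: 100110

Row P: 010, Col P: 100110, Corner: 1


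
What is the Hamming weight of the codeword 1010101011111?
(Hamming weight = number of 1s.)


Counting 1s in 1010101011111

9


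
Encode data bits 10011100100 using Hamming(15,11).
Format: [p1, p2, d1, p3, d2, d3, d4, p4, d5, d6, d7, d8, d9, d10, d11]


Parity bits: p1=0, p2=1, p3=0, p4=1

011000111100100


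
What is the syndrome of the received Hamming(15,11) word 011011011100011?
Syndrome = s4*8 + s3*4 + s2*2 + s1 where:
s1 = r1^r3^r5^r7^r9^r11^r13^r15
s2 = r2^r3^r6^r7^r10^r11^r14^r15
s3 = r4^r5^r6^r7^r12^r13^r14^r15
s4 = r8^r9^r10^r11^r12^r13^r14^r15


s1=0, s2=0, s3=0, s4=1

Syndrome = 8 (error at position 8)


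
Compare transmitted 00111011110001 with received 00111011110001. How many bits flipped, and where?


XOR: 00000000000000

0 errors (received matches sent)


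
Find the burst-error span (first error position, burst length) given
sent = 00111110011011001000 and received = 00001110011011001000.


XOR: 00110000000000000000

Burst at position 2, length 2


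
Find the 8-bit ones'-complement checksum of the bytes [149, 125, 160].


Sum = 434 mod 256 = 178
Complement = 77

77


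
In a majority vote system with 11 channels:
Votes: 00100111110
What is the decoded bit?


Ones: 6 out of 11
Threshold: 6

1 (6/11 voted 1)


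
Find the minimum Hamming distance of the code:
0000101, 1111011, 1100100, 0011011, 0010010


Comparing all pairs, minimum distance: 2
Can detect 1 errors, correct 0 errors

2


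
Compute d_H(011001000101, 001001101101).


XOR: 010000101000
Count of 1s: 3

3


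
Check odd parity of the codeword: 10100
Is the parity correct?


Number of 1s: 2

No, parity error (2 ones)


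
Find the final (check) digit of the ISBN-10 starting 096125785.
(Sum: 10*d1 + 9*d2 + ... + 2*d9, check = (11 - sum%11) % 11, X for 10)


Weighted sum: 235
235 mod 11 = 4

Check digit: 7


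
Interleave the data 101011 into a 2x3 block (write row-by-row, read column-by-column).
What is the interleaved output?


Matrix:
  101
  011
Read columns: 100111

100111


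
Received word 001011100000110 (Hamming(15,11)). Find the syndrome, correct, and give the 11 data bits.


Syndrome = 4: error at position 4

Data: 11110000110 (corrected bit 4)


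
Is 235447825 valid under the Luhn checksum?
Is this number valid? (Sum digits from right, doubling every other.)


Luhn sum = 47
47 mod 10 = 7

Invalid (Luhn sum mod 10 = 7)


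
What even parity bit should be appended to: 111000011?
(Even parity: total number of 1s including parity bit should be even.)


Number of 1s in data: 5
Parity bit: 1

1


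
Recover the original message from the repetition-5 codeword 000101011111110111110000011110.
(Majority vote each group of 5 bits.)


Groups: 00010, 10111, 11110, 11111, 00000, 11110
Majority votes: 011101

011101


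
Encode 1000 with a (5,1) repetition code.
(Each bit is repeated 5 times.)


Each bit -> 5 copies

11111000000000000000


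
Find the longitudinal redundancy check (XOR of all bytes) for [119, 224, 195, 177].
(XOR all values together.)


XOR chain: 119 ^ 224 ^ 195 ^ 177 = 229

229


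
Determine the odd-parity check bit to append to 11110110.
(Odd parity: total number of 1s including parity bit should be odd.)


Number of 1s in data: 6
Parity bit: 1

1


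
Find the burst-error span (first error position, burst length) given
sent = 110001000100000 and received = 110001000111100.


XOR: 000000000011100

Burst at position 10, length 3


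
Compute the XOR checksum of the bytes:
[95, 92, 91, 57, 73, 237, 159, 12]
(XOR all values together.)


XOR chain: 95 ^ 92 ^ 91 ^ 57 ^ 73 ^ 237 ^ 159 ^ 12 = 86

86


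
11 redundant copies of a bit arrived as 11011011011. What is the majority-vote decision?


Ones: 8 out of 11
Threshold: 6

1 (8/11 voted 1)


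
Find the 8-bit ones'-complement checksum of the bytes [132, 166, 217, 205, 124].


Sum = 844 mod 256 = 76
Complement = 179

179


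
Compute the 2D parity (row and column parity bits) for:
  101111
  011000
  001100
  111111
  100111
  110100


Row parities: 100001
Column parities: 010111

Row P: 100001, Col P: 010111, Corner: 0


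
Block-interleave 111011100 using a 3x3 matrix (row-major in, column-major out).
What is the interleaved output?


Matrix:
  111
  011
  100
Read columns: 101110110

101110110


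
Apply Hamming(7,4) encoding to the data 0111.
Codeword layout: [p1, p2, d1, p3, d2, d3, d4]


Parity bits: p1=0, p2=0, p3=1

0001111


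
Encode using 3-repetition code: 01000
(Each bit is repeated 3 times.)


Each bit -> 3 copies

000111000000000


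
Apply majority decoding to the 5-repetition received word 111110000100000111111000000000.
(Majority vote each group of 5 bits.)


Groups: 11111, 00001, 00000, 11111, 10000, 00000
Majority votes: 100100

100100


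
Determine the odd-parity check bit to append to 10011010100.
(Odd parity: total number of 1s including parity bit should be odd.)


Number of 1s in data: 5
Parity bit: 0

0


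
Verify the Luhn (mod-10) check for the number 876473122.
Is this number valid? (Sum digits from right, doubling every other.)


Luhn sum = 47
47 mod 10 = 7

Invalid (Luhn sum mod 10 = 7)


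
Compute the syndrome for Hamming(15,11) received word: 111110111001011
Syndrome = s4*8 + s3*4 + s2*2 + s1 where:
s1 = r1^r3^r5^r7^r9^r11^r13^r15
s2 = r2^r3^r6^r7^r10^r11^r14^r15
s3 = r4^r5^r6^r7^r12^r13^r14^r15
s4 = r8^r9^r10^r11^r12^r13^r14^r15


s1=0, s2=1, s3=0, s4=1

Syndrome = 10 (error at position 10)


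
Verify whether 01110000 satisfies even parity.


Number of 1s: 3

No, parity error (3 ones)


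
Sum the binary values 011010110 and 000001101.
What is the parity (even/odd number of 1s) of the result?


011010110 = 214
000001101 = 13
Sum = 227 = 11100011
1s count = 5

odd parity (5 ones in 11100011)


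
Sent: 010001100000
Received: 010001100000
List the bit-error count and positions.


XOR: 000000000000

0 errors (received matches sent)


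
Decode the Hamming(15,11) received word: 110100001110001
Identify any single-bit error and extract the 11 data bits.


Syndrome = 0: no error detected

Data: 00001110001 (no errors)


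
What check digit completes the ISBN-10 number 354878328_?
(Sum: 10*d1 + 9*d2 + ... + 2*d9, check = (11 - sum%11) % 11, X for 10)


Weighted sum: 279
279 mod 11 = 4

Check digit: 7


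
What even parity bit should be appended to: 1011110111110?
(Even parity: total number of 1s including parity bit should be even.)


Number of 1s in data: 10
Parity bit: 0

0


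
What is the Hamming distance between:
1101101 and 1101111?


XOR: 0000010
Count of 1s: 1

1


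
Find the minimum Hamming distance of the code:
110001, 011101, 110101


Comparing all pairs, minimum distance: 1
Can detect 0 errors, correct 0 errors

1


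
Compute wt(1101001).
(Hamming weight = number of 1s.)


Counting 1s in 1101001

4


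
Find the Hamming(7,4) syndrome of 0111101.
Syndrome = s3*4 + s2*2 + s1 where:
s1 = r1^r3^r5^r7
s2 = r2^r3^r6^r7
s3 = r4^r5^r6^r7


s1=1, s2=1, s3=1

Syndrome = 7 (error at position 7)


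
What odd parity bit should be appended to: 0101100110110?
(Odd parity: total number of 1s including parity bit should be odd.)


Number of 1s in data: 7
Parity bit: 0

0


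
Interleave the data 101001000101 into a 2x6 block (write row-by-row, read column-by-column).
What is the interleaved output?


Matrix:
  101001
  000101
Read columns: 100010010011

100010010011


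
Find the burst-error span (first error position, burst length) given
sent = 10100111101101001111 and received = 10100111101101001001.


XOR: 00000000000000000110

Burst at position 17, length 2


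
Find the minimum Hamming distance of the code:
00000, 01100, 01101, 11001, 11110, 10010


Comparing all pairs, minimum distance: 1
Can detect 0 errors, correct 0 errors

1


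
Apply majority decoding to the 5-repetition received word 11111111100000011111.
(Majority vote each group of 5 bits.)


Groups: 11111, 11110, 00000, 11111
Majority votes: 1101

1101


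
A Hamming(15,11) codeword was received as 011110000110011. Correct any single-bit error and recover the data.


Syndrome = 0: no error detected

Data: 11000110011 (no errors)


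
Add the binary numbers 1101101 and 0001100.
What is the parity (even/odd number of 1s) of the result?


1101101 = 109
0001100 = 12
Sum = 121 = 1111001
1s count = 5

odd parity (5 ones in 1111001)


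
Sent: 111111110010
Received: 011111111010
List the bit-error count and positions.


XOR: 100000001000

2 error(s) at position(s): 0, 8


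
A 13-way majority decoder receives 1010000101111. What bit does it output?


Ones: 7 out of 13
Threshold: 7

1 (7/13 voted 1)


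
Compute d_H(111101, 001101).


XOR: 110000
Count of 1s: 2

2


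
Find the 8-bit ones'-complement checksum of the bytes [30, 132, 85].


Sum = 247 mod 256 = 247
Complement = 8

8


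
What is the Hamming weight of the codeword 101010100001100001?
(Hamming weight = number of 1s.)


Counting 1s in 101010100001100001

7


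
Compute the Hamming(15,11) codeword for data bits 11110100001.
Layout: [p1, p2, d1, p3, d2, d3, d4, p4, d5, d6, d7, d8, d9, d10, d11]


Parity bits: p1=0, p2=1, p3=0, p4=0

011011100100001


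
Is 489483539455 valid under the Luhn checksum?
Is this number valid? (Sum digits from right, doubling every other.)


Luhn sum = 62
62 mod 10 = 2

Invalid (Luhn sum mod 10 = 2)


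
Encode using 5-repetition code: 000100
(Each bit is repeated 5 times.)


Each bit -> 5 copies

000000000000000111110000000000


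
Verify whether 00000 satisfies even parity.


Number of 1s: 0

Yes, parity is correct (0 ones)


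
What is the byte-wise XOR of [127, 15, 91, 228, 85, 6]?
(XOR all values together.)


XOR chain: 127 ^ 15 ^ 91 ^ 228 ^ 85 ^ 6 = 156

156


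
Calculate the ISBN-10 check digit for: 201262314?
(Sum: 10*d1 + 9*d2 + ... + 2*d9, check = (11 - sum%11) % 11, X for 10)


Weighted sum: 111
111 mod 11 = 1

Check digit: X


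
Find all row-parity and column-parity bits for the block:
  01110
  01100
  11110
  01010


Row parities: 1000
Column parities: 10110

Row P: 1000, Col P: 10110, Corner: 1


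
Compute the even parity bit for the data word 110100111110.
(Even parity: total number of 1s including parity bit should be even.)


Number of 1s in data: 8
Parity bit: 0

0


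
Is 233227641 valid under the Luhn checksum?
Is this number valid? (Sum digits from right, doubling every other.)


Luhn sum = 37
37 mod 10 = 7

Invalid (Luhn sum mod 10 = 7)


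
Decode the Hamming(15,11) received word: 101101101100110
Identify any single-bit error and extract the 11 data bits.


Syndrome = 7: error at position 7

Data: 10101100110 (corrected bit 7)


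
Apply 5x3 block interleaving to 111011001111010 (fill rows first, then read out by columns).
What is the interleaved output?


Matrix:
  111
  011
  001
  111
  010
Read columns: 100101101111110

100101101111110


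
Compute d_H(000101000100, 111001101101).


XOR: 111100101001
Count of 1s: 7

7


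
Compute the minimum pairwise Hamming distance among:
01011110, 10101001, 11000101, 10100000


Comparing all pairs, minimum distance: 2
Can detect 1 errors, correct 0 errors

2


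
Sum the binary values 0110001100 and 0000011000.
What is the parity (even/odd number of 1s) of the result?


0110001100 = 396
0000011000 = 24
Sum = 420 = 110100100
1s count = 4

even parity (4 ones in 110100100)


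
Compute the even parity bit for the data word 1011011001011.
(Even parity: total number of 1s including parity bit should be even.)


Number of 1s in data: 8
Parity bit: 0

0


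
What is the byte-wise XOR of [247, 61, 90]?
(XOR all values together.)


XOR chain: 247 ^ 61 ^ 90 = 144

144


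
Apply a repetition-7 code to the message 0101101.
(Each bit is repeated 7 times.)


Each bit -> 7 copies

0000000111111100000001111111111111100000001111111


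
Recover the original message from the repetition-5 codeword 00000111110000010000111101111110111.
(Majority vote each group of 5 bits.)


Groups: 00000, 11111, 00000, 10000, 11110, 11111, 10111
Majority votes: 0100111

0100111


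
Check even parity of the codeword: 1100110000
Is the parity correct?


Number of 1s: 4

Yes, parity is correct (4 ones)


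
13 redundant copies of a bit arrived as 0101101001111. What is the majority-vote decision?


Ones: 8 out of 13
Threshold: 7

1 (8/13 voted 1)


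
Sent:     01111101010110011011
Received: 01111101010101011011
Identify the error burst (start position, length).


XOR: 00000000000011000000

Burst at position 12, length 2


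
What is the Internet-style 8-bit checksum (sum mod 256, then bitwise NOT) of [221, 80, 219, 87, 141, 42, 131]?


Sum = 921 mod 256 = 153
Complement = 102

102
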